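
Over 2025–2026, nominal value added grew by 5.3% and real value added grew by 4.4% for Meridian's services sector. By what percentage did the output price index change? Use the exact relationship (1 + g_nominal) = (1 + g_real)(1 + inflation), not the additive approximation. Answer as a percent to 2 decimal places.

0.86%

(1 + g_nom) = (1 + g_real)(1 + π), so π = 1.0530 / 1.0440 − 1 = 0.00862.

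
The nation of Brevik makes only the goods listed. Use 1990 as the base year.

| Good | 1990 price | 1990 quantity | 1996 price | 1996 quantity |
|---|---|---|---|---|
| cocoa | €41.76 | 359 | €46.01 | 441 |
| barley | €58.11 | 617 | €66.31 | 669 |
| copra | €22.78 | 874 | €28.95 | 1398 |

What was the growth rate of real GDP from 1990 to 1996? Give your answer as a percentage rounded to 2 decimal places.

25.98%

Real GDP 1990 = Nominal GDP 1990 = 41.76·359 + 58.11·617 + 22.78·874 = 70755.43.
Real GDP 1996 (at 1990 prices) = 41.76·441 + 58.11·669 + 22.78·1398 = 89138.19.
Real growth = 89138.19/70755.43 − 1 = 0.2598.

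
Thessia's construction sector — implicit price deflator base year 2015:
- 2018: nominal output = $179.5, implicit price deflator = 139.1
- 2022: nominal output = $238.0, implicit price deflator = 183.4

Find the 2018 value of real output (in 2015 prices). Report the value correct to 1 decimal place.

$129.0

Real output = Nominal / (implicit price deflator/100) = 179.5 / 1.391 = 129.04.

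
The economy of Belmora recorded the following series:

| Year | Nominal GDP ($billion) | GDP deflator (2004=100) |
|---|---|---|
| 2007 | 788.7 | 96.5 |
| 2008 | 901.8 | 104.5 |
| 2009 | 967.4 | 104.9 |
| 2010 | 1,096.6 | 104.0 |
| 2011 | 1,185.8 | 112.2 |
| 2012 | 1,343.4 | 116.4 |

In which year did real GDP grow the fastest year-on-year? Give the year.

2008: real = 901.8/1.045 = 862.97; growth vs 2007 (817.31) = 5.59%.
2009: real = 967.4/1.049 = 922.21; growth vs 2008 (862.97) = 6.86%.
2010: real = 1096.6/1.040 = 1054.42; growth vs 2009 (922.21) = 14.34%.
2011: real = 1185.8/1.122 = 1056.86; growth vs 2010 (1054.42) = 0.23%.
2012: real = 1343.4/1.164 = 1154.12; growth vs 2011 (1056.86) = 9.20%.

2010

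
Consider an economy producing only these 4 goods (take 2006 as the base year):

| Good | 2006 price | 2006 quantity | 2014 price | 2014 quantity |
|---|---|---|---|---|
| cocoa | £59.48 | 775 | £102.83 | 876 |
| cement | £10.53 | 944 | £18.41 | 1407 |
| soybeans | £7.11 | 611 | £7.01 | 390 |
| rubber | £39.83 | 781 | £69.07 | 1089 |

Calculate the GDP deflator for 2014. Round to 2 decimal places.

171.52

Nominal GDP 2014 = 102.83·876 + 18.41·1407 + 7.01·390 + 69.07·1089 = 193933.08.
Real GDP 2014 (at 2006 prices) = 59.48·876 + 10.53·1407 + 7.11·390 + 39.83·1089 = 113067.96.
Deflator = Nominal/Real × 100 = 193933.08/113067.96 × 100 = 171.519.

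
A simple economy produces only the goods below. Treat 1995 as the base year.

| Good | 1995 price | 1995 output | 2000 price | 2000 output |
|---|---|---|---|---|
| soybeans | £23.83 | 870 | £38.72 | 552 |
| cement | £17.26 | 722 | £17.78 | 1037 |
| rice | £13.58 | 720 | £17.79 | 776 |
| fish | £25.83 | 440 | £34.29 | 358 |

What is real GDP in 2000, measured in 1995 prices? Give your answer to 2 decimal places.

Real GDP 2000 = Σ (p_1995 × q_2000) = 23.83·552 + 17.26·1037 + 13.58·776 + 25.83·358 = 50838.00.

£50838.00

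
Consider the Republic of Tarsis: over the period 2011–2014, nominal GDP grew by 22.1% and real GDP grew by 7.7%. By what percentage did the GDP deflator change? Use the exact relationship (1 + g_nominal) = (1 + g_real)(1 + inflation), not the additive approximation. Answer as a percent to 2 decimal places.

(1 + g_nom) = (1 + g_real)(1 + π), so π = 1.2210 / 1.0770 − 1 = 0.13370.

13.37%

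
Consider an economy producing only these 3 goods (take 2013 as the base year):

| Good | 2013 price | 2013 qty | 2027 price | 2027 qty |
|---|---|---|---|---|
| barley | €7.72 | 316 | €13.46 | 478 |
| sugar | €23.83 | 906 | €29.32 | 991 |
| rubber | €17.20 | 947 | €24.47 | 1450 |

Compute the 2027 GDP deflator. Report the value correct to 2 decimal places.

Nominal GDP 2027 = 13.46·478 + 29.32·991 + 24.47·1450 = 70971.50.
Real GDP 2027 (at 2013 prices) = 7.72·478 + 23.83·991 + 17.20·1450 = 52245.69.
Deflator = Nominal/Real × 100 = 70971.50/52245.69 × 100 = 135.842.

135.84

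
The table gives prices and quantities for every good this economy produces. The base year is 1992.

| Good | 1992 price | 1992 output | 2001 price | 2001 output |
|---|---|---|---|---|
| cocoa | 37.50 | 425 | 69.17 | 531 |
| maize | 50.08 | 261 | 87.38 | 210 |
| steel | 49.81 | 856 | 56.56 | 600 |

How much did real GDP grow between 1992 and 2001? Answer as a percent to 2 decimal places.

-15.81%

Real GDP 1992 = Nominal GDP 1992 = 37.50·425 + 50.08·261 + 49.81·856 = 71645.74.
Real GDP 2001 (at 1992 prices) = 37.50·531 + 50.08·210 + 49.81·600 = 60315.30.
Real growth = 60315.30/71645.74 − 1 = -0.1581.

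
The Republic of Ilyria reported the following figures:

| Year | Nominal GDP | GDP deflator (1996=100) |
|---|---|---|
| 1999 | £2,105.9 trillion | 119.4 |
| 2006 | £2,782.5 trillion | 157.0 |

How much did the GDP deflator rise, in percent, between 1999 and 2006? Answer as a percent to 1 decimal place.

31.5%

Price-level change = 157.0 / 119.4 − 1 = 0.3149.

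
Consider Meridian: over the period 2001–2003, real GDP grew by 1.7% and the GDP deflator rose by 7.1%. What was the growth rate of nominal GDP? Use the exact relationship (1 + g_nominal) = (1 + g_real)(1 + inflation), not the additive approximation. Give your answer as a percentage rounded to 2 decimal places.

(1 + g_nom) = (1 + g_real)(1 + π) = 1.0170 × 1.0710 = 1.08921.

8.92%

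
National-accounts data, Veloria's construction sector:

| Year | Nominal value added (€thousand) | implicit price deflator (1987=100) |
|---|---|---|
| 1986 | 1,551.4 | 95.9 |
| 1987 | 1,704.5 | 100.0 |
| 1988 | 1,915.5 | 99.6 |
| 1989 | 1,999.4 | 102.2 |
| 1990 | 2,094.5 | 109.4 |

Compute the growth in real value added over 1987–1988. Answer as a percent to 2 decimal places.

Real value added 1987 = 1704.5/1.000 = 1704.50.
Real value added 1988 = 1915.5/0.996 = 1923.19.
Change = 1923.19/1704.50 − 1 = 0.1283.

12.83%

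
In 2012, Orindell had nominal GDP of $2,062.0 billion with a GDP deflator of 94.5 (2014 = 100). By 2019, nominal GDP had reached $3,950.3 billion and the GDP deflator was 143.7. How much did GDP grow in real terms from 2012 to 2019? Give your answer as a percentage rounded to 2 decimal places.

Real GDP 2012 = 2062.0 / 0.945 = 2182.01.
Real GDP 2019 = 3950.3 / 1.437 = 2748.99.
Real growth = 2748.99 / 2182.01 − 1 = 0.2598.

25.98%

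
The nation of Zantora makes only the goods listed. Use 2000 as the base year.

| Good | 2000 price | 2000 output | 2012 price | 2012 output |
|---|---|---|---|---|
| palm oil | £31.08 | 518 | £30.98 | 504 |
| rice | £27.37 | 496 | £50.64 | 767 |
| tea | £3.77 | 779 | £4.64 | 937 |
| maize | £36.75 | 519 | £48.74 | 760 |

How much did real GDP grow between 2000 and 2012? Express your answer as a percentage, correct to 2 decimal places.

Real GDP 2000 = Nominal GDP 2000 = 31.08·518 + 27.37·496 + 3.77·779 + 36.75·519 = 51685.04.
Real GDP 2012 (at 2000 prices) = 31.08·504 + 27.37·767 + 3.77·937 + 36.75·760 = 68119.60.
Real growth = 68119.60/51685.04 − 1 = 0.3180.

31.80%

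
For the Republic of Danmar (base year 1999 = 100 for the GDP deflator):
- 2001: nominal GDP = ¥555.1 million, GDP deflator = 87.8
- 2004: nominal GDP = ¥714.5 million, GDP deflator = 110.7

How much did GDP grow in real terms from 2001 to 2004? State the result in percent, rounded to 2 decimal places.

Deflate each year: 2001 → 555.1/0.878 = 632.23; 2004 → 714.5/1.107 = 645.44.
So real GDP changed by 645.44/632.23 − 1 = 0.0209, i.e. 2.09%.

2.09%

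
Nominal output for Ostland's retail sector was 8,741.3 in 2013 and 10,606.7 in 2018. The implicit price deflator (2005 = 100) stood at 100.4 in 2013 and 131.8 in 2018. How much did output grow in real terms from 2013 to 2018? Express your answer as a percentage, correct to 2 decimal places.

Real output 2013 = 8741.3 / 1.004 = 8706.47.
Real output 2018 = 10606.7 / 1.318 = 8047.57.
Real growth = 8047.57 / 8706.47 − 1 = -0.0757.

-7.57%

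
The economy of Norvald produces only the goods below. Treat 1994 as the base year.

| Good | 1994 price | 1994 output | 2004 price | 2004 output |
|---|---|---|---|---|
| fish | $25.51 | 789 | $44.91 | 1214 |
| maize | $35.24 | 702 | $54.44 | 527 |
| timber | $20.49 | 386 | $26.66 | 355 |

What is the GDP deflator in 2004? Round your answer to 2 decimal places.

163.12

Nominal GDP 2004 = 44.91·1214 + 54.44·527 + 26.66·355 = 92674.92.
Real GDP 2004 (at 1994 prices) = 25.51·1214 + 35.24·527 + 20.49·355 = 56814.57.
Deflator = Nominal/Real × 100 = 92674.92/56814.57 × 100 = 163.118.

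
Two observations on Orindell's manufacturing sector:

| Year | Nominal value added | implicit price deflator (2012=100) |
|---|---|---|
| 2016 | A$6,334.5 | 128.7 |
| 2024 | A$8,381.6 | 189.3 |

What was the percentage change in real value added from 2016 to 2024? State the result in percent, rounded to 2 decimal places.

Deflate each year: 2016 → 6334.5/1.287 = 4921.91; 2024 → 8381.6/1.893 = 4427.68.
So real value added changed by 4427.68/4921.91 − 1 = -0.1004, i.e. -10.04%.

-10.04%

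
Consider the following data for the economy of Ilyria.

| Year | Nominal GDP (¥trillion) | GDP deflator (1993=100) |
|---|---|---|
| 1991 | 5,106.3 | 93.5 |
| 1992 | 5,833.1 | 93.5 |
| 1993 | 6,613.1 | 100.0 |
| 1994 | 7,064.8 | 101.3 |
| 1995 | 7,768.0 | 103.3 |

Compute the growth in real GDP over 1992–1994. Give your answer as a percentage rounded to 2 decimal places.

Real GDP 1992 = 5833.1/0.935 = 6238.61.
Real GDP 1994 = 7064.8/1.013 = 6974.14.
Change = 6974.14/6238.61 − 1 = 0.1179.

11.79%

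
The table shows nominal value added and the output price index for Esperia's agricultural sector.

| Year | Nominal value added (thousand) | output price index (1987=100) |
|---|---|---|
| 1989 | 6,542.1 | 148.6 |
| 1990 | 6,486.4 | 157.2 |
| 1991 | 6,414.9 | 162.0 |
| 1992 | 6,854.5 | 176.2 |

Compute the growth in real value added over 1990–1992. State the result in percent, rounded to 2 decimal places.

-5.72%

Real value added 1990 = 6486.4/1.572 = 4126.21.
Real value added 1992 = 6854.5/1.762 = 3890.18.
Change = 3890.18/4126.21 − 1 = -0.0572.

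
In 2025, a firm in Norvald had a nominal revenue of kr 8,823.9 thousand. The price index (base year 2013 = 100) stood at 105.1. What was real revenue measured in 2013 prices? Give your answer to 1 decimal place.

Real revenue = Nominal / (price index/100) = 8823.9 / 1.051 = 8395.72.

kr 8,395.7 thousand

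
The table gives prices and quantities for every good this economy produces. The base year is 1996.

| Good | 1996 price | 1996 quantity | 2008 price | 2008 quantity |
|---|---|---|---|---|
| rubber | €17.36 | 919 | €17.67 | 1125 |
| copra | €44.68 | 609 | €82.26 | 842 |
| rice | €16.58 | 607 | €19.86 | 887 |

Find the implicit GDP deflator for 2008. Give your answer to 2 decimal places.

Nominal GDP 2008 = 17.67·1125 + 82.26·842 + 19.86·887 = 106757.49.
Real GDP 2008 (at 1996 prices) = 17.36·1125 + 44.68·842 + 16.58·887 = 71857.02.
Deflator = Nominal/Real × 100 = 106757.49/71857.02 × 100 = 148.569.

148.57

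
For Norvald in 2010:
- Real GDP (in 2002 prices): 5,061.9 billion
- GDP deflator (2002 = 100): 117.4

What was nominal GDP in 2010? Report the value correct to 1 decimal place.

Nominal GDP = Real × (GDP deflator/100) = 5061.9 × 1.174 = 5942.67.

5,942.7 billion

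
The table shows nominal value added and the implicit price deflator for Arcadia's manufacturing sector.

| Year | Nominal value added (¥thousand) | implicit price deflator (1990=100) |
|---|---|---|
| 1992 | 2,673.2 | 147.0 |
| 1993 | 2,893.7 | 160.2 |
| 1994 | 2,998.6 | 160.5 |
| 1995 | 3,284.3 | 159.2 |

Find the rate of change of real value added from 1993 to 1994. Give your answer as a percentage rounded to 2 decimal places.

3.43%

Real value added 1993 = 2893.7/1.602 = 1806.30.
Real value added 1994 = 2998.6/1.605 = 1868.29.
Change = 1868.29/1806.30 − 1 = 0.0343.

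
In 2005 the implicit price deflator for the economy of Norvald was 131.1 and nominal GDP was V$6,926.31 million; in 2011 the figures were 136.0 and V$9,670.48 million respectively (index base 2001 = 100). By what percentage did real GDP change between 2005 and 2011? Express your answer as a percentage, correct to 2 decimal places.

Real GDP 2005 = 6926.31 / 1.311 = 5283.23.
Real GDP 2011 = 9670.48 / 1.360 = 7110.65.
Real growth = 7110.65 / 5283.23 − 1 = 0.3459.

34.59%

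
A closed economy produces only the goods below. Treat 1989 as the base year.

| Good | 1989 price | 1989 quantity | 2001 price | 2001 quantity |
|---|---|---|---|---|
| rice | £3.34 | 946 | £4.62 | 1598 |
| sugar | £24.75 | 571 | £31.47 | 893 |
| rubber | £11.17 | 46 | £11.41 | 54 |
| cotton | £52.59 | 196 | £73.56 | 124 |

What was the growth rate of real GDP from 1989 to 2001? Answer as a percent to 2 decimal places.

22.94%

Real GDP 1989 = Nominal GDP 1989 = 3.34·946 + 24.75·571 + 11.17·46 + 52.59·196 = 28113.35.
Real GDP 2001 (at 1989 prices) = 3.34·1598 + 24.75·893 + 11.17·54 + 52.59·124 = 34563.41.
Real growth = 34563.41/28113.35 − 1 = 0.2294.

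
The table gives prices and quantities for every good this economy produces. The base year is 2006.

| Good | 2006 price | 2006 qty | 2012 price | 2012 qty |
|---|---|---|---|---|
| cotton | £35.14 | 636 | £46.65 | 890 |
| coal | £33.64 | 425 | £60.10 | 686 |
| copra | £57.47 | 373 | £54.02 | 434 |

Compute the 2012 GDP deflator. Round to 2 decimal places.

Nominal GDP 2012 = 46.65·890 + 60.10·686 + 54.02·434 = 106191.78.
Real GDP 2012 (at 2006 prices) = 35.14·890 + 33.64·686 + 57.47·434 = 79293.62.
Deflator = Nominal/Real × 100 = 106191.78/79293.62 × 100 = 133.922.

133.92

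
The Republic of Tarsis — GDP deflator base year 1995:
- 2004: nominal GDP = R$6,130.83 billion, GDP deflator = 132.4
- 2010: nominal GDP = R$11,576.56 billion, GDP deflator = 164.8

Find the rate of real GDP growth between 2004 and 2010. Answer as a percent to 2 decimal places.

Deflate each year: 2004 → 6130.83/1.324 = 4630.54; 2010 → 11576.56/1.648 = 7024.61.
So real GDP changed by 7024.61/4630.54 − 1 = 0.5170, i.e. 51.70%.

51.70%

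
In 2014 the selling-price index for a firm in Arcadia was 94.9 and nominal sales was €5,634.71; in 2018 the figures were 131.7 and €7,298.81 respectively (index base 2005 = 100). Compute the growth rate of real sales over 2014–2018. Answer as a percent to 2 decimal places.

-6.66%

Real sales 2014 = 5634.71 / 0.949 = 5937.52.
Real sales 2018 = 7298.81 / 1.317 = 5542.00.
Real growth = 5542.00 / 5937.52 − 1 = -0.0666.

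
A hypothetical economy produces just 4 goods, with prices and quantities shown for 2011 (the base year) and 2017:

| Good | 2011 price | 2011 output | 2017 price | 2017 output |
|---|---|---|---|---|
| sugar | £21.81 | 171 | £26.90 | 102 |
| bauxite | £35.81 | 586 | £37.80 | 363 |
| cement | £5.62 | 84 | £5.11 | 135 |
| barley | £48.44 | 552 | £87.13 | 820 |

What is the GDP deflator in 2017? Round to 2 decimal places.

159.06

Nominal GDP 2017 = 26.90·102 + 37.80·363 + 5.11·135 + 87.13·820 = 88601.65.
Real GDP 2017 (at 2011 prices) = 21.81·102 + 35.81·363 + 5.62·135 + 48.44·820 = 55703.15.
Deflator = Nominal/Real × 100 = 88601.65/55703.15 × 100 = 159.060.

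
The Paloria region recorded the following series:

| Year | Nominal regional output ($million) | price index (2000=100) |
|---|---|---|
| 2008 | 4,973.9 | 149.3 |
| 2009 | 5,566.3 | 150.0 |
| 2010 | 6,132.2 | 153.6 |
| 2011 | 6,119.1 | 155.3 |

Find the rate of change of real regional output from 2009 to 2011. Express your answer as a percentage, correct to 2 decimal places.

6.18%

Real regional output 2009 = 5566.3/1.500 = 3710.87.
Real regional output 2011 = 6119.1/1.553 = 3940.18.
Change = 3940.18/3710.87 − 1 = 0.0618.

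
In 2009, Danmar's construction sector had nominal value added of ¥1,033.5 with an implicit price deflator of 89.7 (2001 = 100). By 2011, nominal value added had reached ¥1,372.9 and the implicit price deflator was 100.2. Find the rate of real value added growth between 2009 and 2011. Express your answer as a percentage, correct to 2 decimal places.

Real value added 2009 = 1033.5 / 0.897 = 1152.17.
Real value added 2011 = 1372.9 / 1.002 = 1370.16.
Real growth = 1370.16 / 1152.17 − 1 = 0.1892.

18.92%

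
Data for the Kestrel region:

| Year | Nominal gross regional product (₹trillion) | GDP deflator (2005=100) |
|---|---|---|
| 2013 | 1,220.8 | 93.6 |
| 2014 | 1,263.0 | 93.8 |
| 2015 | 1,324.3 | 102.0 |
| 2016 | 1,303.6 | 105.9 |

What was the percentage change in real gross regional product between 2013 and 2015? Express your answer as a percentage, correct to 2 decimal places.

Real gross regional product 2013 = 1220.8/0.936 = 1304.27.
Real gross regional product 2015 = 1324.3/1.020 = 1298.33.
Change = 1298.33/1304.27 − 1 = -0.0046.

-0.46%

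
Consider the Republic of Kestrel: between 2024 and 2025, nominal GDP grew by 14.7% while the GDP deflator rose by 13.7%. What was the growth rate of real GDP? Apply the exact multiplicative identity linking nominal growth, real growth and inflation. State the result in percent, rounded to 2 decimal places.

(1 + g_nom) = (1 + g_real)(1 + π), so g_real = 1.1470 / 1.1370 − 1 = 0.00880.

0.88%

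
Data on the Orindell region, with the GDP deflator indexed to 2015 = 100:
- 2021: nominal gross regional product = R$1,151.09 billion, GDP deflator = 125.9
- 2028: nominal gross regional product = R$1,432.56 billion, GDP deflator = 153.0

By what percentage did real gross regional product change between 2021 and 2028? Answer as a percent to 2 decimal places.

Deflate each year: 2021 → 1151.09/1.259 = 914.29; 2028 → 1432.56/1.530 = 936.31.
So real gross regional product changed by 936.31/914.29 − 1 = 0.0241, i.e. 2.41%.

2.41%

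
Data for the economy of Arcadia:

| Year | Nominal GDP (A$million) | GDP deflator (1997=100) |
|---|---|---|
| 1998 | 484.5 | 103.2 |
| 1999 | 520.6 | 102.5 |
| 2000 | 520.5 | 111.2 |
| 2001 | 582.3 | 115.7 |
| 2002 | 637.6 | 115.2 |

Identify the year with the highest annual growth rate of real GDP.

2002

1999: real = 520.6/1.025 = 507.90; growth vs 1998 (469.48) = 8.18%.
2000: real = 520.5/1.112 = 468.08; growth vs 1999 (507.90) = -7.84%.
2001: real = 582.3/1.157 = 503.28; growth vs 2000 (468.08) = 7.52%.
2002: real = 637.6/1.152 = 553.47; growth vs 2001 (503.28) = 9.97%.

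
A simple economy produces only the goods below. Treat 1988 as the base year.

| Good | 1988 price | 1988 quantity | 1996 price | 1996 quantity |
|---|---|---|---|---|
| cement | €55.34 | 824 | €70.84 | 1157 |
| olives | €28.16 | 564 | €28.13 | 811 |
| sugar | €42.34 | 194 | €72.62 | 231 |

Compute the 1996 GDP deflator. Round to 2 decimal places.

Nominal GDP 1996 = 70.84·1157 + 28.13·811 + 72.62·231 = 121550.53.
Real GDP 1996 (at 1988 prices) = 55.34·1157 + 28.16·811 + 42.34·231 = 96646.68.
Deflator = Nominal/Real × 100 = 121550.53/96646.68 × 100 = 125.768.

125.77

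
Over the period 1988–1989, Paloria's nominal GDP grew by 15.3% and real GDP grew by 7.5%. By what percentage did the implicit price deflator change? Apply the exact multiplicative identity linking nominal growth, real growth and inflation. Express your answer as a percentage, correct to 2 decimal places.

(1 + g_nom) = (1 + g_real)(1 + π), so π = 1.1530 / 1.0750 − 1 = 0.07256.

7.26%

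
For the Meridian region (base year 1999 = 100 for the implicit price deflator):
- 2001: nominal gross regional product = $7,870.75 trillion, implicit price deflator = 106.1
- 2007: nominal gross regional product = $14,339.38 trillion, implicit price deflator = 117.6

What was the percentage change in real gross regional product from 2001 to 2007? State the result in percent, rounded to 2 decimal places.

Real gross regional product 2001 = 7870.75 / 1.061 = 7418.24.
Real gross regional product 2007 = 14339.38 / 1.176 = 12193.35.
Real growth = 12193.35 / 7418.24 − 1 = 0.6437.

64.37%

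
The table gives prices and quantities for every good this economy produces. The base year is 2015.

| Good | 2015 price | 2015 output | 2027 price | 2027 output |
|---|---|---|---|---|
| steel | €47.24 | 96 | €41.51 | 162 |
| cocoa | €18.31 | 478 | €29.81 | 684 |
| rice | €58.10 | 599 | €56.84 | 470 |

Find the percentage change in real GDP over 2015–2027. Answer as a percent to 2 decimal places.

Real GDP 2015 = Nominal GDP 2015 = 47.24·96 + 18.31·478 + 58.10·599 = 48089.12.
Real GDP 2027 (at 2015 prices) = 47.24·162 + 18.31·684 + 58.10·470 = 47483.92.
Real growth = 47483.92/48089.12 − 1 = -0.0126.

-1.26%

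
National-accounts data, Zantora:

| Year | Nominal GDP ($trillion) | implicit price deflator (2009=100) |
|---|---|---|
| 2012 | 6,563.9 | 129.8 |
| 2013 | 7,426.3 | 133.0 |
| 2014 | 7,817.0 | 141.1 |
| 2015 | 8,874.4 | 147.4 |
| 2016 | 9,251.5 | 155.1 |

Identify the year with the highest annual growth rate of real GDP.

2013: real = 7426.3/1.330 = 5583.68; growth vs 2012 (5056.93) = 10.42%.
2014: real = 7817.0/1.411 = 5540.04; growth vs 2013 (5583.68) = -0.78%.
2015: real = 8874.4/1.474 = 6020.62; growth vs 2014 (5540.04) = 8.67%.
2016: real = 9251.5/1.551 = 5964.86; growth vs 2015 (6020.62) = -0.93%.

2013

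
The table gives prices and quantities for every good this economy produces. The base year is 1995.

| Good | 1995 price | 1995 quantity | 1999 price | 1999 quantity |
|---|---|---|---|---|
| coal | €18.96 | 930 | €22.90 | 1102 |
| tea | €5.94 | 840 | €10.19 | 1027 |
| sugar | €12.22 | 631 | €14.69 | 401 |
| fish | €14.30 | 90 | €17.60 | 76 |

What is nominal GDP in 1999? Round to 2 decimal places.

€42929.22

Nominal GDP 1999 = Σ (p_1999 × q_1999) = 22.90·1102 + 10.19·1027 + 14.69·401 + 17.60·76 = 42929.22.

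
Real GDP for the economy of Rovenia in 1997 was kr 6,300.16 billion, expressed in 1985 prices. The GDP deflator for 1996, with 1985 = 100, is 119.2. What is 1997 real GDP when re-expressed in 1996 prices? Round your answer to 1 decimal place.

kr 7,509.8 billion

Real GDP in 1996 prices = Real GDP in 1985 prices × (P_1996/P_1985) = 6300.16 × 1.192 = 7509.79.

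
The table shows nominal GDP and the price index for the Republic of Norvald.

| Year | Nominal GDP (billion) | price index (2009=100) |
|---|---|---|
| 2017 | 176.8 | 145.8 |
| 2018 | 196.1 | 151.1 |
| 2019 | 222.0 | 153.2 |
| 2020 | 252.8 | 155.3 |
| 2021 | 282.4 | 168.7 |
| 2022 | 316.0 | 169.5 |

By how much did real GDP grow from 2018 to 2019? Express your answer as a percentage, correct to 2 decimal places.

Real GDP 2018 = 196.1/1.511 = 129.78.
Real GDP 2019 = 222.0/1.532 = 144.91.
Change = 144.91/129.78 − 1 = 0.1166.

11.66%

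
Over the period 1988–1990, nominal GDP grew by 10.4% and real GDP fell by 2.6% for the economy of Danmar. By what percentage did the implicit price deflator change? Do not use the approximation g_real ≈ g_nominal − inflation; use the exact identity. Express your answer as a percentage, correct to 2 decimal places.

13.35%

(1 + g_nom) = (1 + g_real)(1 + π), so π = 1.1040 / 0.9740 − 1 = 0.13347.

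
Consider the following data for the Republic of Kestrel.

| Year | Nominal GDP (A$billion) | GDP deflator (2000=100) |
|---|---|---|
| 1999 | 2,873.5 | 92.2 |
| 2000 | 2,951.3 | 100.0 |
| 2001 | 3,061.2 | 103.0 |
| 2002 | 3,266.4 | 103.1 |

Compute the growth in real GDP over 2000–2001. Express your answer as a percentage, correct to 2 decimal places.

0.70%

Real GDP 2000 = 2951.3/1.000 = 2951.30.
Real GDP 2001 = 3061.2/1.030 = 2972.04.
Change = 2972.04/2951.30 − 1 = 0.0070.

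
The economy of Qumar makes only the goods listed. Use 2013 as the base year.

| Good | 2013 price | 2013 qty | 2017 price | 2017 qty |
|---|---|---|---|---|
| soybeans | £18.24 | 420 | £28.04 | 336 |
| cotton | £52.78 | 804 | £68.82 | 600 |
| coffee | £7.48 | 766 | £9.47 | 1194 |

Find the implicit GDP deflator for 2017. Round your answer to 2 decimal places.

Nominal GDP 2017 = 28.04·336 + 68.82·600 + 9.47·1194 = 62020.62.
Real GDP 2017 (at 2013 prices) = 18.24·336 + 52.78·600 + 7.48·1194 = 46727.76.
Deflator = Nominal/Real × 100 = 62020.62/46727.76 × 100 = 132.728.

132.73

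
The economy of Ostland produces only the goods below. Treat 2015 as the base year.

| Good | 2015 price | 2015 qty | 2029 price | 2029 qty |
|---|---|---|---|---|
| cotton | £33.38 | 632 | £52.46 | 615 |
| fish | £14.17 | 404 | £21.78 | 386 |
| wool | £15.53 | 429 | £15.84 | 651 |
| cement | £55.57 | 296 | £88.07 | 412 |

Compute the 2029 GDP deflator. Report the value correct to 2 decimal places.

Nominal GDP 2029 = 52.46·615 + 21.78·386 + 15.84·651 + 88.07·412 = 87266.66.
Real GDP 2029 (at 2015 prices) = 33.38·615 + 14.17·386 + 15.53·651 + 55.57·412 = 59003.19.
Deflator = Nominal/Real × 100 = 87266.66/59003.19 × 100 = 147.902.

147.90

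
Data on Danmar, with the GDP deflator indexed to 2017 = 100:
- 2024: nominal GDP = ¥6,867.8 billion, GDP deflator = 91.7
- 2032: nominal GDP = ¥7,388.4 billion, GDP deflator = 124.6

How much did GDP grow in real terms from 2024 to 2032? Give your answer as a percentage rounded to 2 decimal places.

Real GDP 2024 = 6867.8 / 0.917 = 7489.42.
Real GDP 2032 = 7388.4 / 1.246 = 5929.70.
Real growth = 5929.70 / 7489.42 − 1 = -0.2083.

-20.83%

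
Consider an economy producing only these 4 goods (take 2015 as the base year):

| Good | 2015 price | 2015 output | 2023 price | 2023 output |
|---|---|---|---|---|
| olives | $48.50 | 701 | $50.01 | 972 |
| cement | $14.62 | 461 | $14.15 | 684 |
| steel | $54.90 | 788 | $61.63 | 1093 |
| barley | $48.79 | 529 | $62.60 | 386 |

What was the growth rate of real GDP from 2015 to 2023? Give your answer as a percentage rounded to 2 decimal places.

Real GDP 2015 = Nominal GDP 2015 = 48.50·701 + 14.62·461 + 54.90·788 + 48.79·529 = 109809.43.
Real GDP 2023 (at 2015 prices) = 48.50·972 + 14.62·684 + 54.90·1093 + 48.79·386 = 135980.72.
Real growth = 135980.72/109809.43 − 1 = 0.2383.

23.83%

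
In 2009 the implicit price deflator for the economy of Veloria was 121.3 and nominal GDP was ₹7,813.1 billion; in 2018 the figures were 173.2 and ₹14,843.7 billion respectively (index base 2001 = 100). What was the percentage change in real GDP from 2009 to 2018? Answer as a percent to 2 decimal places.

Real GDP 2009 = 7813.1 / 1.213 = 6441.14.
Real GDP 2018 = 14843.7 / 1.732 = 8570.27.
Real growth = 8570.27 / 6441.14 − 1 = 0.3306.

33.06%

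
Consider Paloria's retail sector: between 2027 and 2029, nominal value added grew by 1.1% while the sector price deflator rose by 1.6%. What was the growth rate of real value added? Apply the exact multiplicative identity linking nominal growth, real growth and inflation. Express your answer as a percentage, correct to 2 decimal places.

(1 + g_nom) = (1 + g_real)(1 + π), so g_real = 1.0110 / 1.0160 − 1 = -0.00492.

-0.49%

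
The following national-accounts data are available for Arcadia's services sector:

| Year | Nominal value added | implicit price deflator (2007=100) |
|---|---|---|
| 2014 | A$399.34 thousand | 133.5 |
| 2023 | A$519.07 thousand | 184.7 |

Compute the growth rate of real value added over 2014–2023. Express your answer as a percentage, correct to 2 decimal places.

-6.05%

Real value added 2014 = 399.34 / 1.335 = 299.13.
Real value added 2023 = 519.07 / 1.847 = 281.03.
Real growth = 281.03 / 299.13 − 1 = -0.0605.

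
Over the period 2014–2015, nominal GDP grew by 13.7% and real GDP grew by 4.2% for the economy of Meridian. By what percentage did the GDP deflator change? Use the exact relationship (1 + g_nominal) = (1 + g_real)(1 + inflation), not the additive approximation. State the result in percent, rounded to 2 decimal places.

9.12%

(1 + g_nom) = (1 + g_real)(1 + π), so π = 1.1370 / 1.0420 − 1 = 0.09117.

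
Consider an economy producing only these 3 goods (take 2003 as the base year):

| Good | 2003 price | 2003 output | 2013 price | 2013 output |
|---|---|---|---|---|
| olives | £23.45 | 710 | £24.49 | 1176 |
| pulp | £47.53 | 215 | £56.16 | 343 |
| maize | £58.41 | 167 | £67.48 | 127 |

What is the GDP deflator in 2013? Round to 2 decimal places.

110.40

Nominal GDP 2013 = 24.49·1176 + 56.16·343 + 67.48·127 = 56633.08.
Real GDP 2013 (at 2003 prices) = 23.45·1176 + 47.53·343 + 58.41·127 = 51298.06.
Deflator = Nominal/Real × 100 = 56633.08/51298.06 × 100 = 110.400.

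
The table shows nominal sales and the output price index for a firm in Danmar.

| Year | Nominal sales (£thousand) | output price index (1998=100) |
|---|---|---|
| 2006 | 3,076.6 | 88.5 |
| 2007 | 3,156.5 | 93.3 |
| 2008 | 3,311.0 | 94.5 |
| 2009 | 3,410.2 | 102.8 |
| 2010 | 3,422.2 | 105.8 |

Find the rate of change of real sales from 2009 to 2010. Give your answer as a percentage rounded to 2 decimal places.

Real sales 2009 = 3410.2/1.028 = 3317.32.
Real sales 2010 = 3422.2/1.058 = 3234.59.
Change = 3234.59/3317.32 − 1 = -0.0249.

-2.49%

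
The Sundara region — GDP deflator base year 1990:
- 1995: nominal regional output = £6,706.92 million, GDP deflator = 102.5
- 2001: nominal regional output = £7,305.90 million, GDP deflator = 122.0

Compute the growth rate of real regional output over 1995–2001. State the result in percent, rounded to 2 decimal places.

Real regional output 1995 = 6706.92 / 1.025 = 6543.34.
Real regional output 2001 = 7305.90 / 1.220 = 5988.44.
Real growth = 5988.44 / 6543.34 − 1 = -0.0848.

-8.48%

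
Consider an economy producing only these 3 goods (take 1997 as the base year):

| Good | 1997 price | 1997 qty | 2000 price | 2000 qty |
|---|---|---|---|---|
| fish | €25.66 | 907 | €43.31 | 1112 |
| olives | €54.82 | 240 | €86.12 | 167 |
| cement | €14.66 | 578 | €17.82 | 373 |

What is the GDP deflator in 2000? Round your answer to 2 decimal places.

Nominal GDP 2000 = 43.31·1112 + 86.12·167 + 17.82·373 = 69189.62.
Real GDP 2000 (at 1997 prices) = 25.66·1112 + 54.82·167 + 14.66·373 = 43157.04.
Deflator = Nominal/Real × 100 = 69189.62/43157.04 × 100 = 160.321.

160.32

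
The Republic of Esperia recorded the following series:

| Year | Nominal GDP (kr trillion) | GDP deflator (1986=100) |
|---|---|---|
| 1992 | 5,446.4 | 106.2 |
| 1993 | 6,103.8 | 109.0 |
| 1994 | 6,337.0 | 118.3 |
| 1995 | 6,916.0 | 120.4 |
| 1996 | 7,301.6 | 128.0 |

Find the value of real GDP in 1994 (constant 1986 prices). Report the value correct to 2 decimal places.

Real GDP 1994 = 6337.0 / 1.183 = 5356.72.

kr 5,356.72 trillion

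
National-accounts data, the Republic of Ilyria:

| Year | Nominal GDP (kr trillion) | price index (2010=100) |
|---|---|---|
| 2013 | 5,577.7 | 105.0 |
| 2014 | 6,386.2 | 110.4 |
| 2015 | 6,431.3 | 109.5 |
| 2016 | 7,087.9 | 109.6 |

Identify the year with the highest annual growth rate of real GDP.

2014: real = 6386.2/1.104 = 5784.60; growth vs 2013 (5312.10) = 8.89%.
2015: real = 6431.3/1.095 = 5873.33; growth vs 2014 (5784.60) = 1.53%.
2016: real = 7087.9/1.096 = 6467.06; growth vs 2015 (5873.33) = 10.11%.

2016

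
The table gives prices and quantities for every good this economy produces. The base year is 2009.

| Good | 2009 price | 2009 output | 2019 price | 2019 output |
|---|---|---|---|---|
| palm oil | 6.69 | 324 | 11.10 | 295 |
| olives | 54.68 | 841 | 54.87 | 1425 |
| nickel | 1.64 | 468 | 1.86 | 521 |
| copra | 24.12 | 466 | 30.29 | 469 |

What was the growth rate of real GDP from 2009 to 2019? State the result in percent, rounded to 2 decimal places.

53.02%

Real GDP 2009 = Nominal GDP 2009 = 6.69·324 + 54.68·841 + 1.64·468 + 24.12·466 = 60160.88.
Real GDP 2019 (at 2009 prices) = 6.69·295 + 54.68·1425 + 1.64·521 + 24.12·469 = 92059.27.
Real growth = 92059.27/60160.88 − 1 = 0.5302.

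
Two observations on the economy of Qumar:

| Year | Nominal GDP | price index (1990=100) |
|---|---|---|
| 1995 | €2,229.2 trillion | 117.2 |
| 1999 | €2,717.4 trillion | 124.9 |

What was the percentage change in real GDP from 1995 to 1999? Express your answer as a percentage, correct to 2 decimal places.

14.39%

Deflate each year: 1995 → 2229.2/1.172 = 1902.05; 1999 → 2717.4/1.249 = 2175.66.
So real GDP changed by 2175.66/1902.05 − 1 = 0.1439, i.e. 14.39%.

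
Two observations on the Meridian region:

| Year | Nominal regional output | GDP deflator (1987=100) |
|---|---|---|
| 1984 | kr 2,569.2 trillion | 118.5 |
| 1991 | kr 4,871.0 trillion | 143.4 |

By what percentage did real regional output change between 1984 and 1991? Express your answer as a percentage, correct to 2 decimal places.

Real regional output 1984 = 2569.2 / 1.185 = 2168.10.
Real regional output 1991 = 4871.0 / 1.434 = 3396.79.
Real growth = 3396.79 / 2168.10 − 1 = 0.5667.

56.67%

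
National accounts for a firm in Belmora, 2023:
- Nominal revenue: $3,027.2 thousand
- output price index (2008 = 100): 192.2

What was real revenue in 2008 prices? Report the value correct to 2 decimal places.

$1,575.03 thousand

Real revenue = Nominal / (output price index/100) = 3027.2 / 1.922 = 1575.03.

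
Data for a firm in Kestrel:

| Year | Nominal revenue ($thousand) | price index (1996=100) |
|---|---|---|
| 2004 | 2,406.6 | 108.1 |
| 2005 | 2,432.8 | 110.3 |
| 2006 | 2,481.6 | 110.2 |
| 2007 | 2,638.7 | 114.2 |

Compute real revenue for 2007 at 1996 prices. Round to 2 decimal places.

$2,310.60 thousand

Real revenue 2007 = 2638.7 / 1.142 = 2310.60.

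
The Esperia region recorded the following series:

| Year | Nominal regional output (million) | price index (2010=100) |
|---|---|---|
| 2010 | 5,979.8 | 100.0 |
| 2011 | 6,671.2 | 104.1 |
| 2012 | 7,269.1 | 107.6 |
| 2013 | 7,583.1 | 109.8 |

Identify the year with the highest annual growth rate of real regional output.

2011: real = 6671.2/1.041 = 6408.45; growth vs 2010 (5979.80) = 7.17%.
2012: real = 7269.1/1.076 = 6755.67; growth vs 2011 (6408.45) = 5.42%.
2013: real = 7583.1/1.098 = 6906.28; growth vs 2012 (6755.67) = 2.23%.

2011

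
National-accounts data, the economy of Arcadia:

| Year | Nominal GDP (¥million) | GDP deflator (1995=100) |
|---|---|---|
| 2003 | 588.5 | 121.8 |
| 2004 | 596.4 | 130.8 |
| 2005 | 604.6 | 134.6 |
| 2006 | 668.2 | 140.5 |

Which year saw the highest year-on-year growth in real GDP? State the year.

2006

2004: real = 596.4/1.308 = 455.96; growth vs 2003 (483.17) = -5.63%.
2005: real = 604.6/1.346 = 449.18; growth vs 2004 (455.96) = -1.49%.
2006: real = 668.2/1.405 = 475.59; growth vs 2005 (449.18) = 5.88%.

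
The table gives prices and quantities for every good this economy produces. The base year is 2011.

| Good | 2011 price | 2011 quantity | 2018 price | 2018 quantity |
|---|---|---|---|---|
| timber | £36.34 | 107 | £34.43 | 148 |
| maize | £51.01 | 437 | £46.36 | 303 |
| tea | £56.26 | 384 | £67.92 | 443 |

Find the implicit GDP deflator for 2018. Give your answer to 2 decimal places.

Nominal GDP 2018 = 34.43·148 + 46.36·303 + 67.92·443 = 49231.28.
Real GDP 2018 (at 2011 prices) = 36.34·148 + 51.01·303 + 56.26·443 = 45757.53.
Deflator = Nominal/Real × 100 = 49231.28/45757.53 × 100 = 107.592.

107.59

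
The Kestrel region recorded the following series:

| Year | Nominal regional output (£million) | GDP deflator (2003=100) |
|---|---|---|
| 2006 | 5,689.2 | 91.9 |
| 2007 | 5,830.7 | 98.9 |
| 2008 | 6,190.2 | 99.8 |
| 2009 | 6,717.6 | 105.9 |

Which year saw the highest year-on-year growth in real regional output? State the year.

2007: real = 5830.7/0.989 = 5895.55; growth vs 2006 (6190.64) = -4.77%.
2008: real = 6190.2/0.998 = 6202.61; growth vs 2007 (5895.55) = 5.21%.
2009: real = 6717.6/1.059 = 6343.34; growth vs 2008 (6202.61) = 2.27%.

2008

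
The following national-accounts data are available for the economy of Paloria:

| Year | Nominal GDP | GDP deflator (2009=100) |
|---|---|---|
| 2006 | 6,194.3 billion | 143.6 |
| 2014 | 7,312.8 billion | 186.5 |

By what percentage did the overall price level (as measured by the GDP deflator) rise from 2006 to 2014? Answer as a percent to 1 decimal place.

Price-level change = 186.5 / 143.6 − 1 = 0.2987.

29.9%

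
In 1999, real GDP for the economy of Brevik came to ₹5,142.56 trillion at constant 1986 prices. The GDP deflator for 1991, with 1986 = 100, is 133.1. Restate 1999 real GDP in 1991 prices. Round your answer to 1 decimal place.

Real GDP in 1991 prices = Real GDP in 1986 prices × (P_1991/P_1986) = 5142.56 × 1.331 = 6844.75.

₹6,844.7 trillion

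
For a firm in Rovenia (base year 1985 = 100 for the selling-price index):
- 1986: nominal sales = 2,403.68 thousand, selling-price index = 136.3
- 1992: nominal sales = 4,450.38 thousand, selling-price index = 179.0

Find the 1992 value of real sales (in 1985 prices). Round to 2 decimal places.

Real sales = Nominal / (selling-price index/100) = 4450.38 / 1.790 = 2486.25.

2,486.25 thousand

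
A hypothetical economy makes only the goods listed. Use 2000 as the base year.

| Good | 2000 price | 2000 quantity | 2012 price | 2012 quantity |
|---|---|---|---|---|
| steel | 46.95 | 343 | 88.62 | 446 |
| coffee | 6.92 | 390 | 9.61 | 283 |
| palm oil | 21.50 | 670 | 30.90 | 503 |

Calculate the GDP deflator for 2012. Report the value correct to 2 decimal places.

171.41

Nominal GDP 2012 = 88.62·446 + 9.61·283 + 30.90·503 = 57786.85.
Real GDP 2012 (at 2000 prices) = 46.95·446 + 6.92·283 + 21.50·503 = 33712.56.
Deflator = Nominal/Real × 100 = 57786.85/33712.56 × 100 = 171.410.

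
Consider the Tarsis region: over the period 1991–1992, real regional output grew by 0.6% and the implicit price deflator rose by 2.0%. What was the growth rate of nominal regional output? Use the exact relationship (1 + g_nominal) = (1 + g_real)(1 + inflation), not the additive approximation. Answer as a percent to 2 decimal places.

2.61%

(1 + g_nom) = (1 + g_real)(1 + π) = 1.0060 × 1.0200 = 1.02612.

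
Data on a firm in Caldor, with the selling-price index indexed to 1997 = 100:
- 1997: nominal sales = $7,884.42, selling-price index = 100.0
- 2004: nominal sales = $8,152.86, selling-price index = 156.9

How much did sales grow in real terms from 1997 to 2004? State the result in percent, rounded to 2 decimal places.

-34.10%

Deflate each year: 1997 → 7884.42/1.000 = 7884.42; 2004 → 8152.86/1.569 = 5196.21.
So real sales changed by 5196.21/7884.42 − 1 = -0.3410, i.e. -34.10%.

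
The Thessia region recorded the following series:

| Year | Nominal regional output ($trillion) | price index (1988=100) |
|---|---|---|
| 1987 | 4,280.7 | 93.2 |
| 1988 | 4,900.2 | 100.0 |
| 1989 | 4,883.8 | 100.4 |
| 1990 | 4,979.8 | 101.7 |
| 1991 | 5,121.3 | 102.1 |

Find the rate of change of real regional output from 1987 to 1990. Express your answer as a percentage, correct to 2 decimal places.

6.61%

Real regional output 1987 = 4280.7/0.932 = 4593.03.
Real regional output 1990 = 4979.8/1.017 = 4896.56.
Change = 4896.56/4593.03 − 1 = 0.0661.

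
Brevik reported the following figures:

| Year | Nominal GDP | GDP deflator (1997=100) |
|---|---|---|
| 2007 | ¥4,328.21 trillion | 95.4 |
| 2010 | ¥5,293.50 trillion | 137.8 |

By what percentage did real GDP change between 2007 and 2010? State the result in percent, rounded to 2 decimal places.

Real GDP 2007 = 4328.21 / 0.954 = 4536.91.
Real GDP 2010 = 5293.50 / 1.378 = 3841.44.
Real growth = 3841.44 / 4536.91 − 1 = -0.1533.

-15.33%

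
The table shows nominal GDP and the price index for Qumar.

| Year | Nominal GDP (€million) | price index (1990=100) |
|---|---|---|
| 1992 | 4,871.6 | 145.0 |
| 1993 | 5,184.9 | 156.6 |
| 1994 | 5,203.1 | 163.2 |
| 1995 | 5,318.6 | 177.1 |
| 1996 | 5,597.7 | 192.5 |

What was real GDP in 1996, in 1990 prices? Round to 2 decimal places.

Real GDP 1996 = 5597.7 / 1.925 = 2907.90.

€2,907.90 million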